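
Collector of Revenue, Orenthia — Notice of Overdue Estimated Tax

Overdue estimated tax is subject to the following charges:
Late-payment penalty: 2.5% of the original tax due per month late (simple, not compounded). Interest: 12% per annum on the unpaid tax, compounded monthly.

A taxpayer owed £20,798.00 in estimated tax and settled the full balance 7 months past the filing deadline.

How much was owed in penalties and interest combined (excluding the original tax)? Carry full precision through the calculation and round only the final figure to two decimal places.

Late-payment penalty = 2.5% × £20,798.00 × 7 mo = £3,639.65
Interest (12%/yr ÷ 12 = 1%/month): £20,798.00 × ((1 + 0.01)^7 − 1) = £1,500.2711…
Penalties + interest = £3,639.6500 + £1,500.2711… = £5,139.92

£5,139.92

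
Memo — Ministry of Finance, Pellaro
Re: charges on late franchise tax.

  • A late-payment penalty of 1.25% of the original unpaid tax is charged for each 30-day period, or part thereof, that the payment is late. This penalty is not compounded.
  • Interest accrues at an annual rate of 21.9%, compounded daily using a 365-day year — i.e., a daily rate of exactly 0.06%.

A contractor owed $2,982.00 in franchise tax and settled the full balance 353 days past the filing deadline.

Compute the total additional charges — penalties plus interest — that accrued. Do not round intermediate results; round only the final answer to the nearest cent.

$1,150.52

Penalty periods: ⌈353/30⌉ = 12; penalty = 12 × 1.25% × $2,982.00 = $447.30
Interest: $2,982.00 × ((1 + 0.0006)^353 − 1) = $2,982.00 × 0.23582218… = $703.2218…
Penalties + interest = $447.3000 + $703.2218… = $1,150.52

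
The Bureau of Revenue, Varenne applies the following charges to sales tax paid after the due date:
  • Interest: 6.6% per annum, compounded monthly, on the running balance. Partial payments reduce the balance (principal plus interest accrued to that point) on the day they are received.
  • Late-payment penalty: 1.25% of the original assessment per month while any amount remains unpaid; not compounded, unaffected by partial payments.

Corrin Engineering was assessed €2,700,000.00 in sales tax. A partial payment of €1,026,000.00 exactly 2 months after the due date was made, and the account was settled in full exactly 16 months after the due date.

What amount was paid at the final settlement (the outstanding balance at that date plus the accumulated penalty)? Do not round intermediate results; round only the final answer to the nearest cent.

Monthly rate = 6.6% ÷ 12 = 0.55%
Balance at month 2: €2,700,000.0000 × (1 + 0.0055)^2 = €2,729,781.6750
After €1,026,000.00 payment: €2,729,781.6750 − €1,026,000.00 = €1,703,781.6750
Balance at month 16: €1,703,781.6750 × (1 + 0.0055)^14 = €1,839,767.7088…
Penalty: 16 × 1.25% × €2,700,000.00 = €540,000.00
Final settlement = outstanding balance + penalty = €1,839,767.7088… + €540,000.00 = €2,379,767.71

€2,379,767.71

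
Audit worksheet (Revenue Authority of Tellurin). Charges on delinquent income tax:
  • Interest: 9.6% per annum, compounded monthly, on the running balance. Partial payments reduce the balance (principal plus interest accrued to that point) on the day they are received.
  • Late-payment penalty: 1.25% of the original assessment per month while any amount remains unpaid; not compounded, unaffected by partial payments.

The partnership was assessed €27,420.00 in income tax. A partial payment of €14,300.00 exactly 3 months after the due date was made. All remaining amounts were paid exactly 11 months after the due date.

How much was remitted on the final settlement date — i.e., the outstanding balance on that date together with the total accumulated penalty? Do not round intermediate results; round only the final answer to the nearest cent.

€18,460.84

Monthly rate = 9.6% ÷ 12 = 0.8%
Balance at month 3: €27,420.0000 × (1 + 0.008)^3 = €28,083.3587…
After €14,300.00 payment: €28,083.3587… − €14,300.00 = €13,783.3587…
Balance at month 11: €13,783.3587… × (1 + 0.008)^8 = €14,690.5926…
Penalty: 11 × 1.25% × €27,420.00 = €3,770.25
Final settlement = outstanding balance + penalty = €14,690.5926… + €3,770.25 = €18,460.84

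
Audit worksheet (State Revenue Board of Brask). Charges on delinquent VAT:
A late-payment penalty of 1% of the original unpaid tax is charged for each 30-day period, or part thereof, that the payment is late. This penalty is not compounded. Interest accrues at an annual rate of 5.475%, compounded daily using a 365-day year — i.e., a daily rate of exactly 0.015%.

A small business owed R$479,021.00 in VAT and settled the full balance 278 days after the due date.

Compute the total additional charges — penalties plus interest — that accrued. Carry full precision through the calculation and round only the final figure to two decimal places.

R$68,298.05

Penalty periods: ⌈278/30⌉ = 10; penalty = 10 × 1% × R$479,021.00 = R$47,902.10
Interest: R$479,021.00 × ((1 + 0.00015)^278 − 1) = R$479,021.00 × 0.04257840… = R$20,395.9463…
Penalties + interest = R$47,902.1000 + R$20,395.9463… = R$68,298.05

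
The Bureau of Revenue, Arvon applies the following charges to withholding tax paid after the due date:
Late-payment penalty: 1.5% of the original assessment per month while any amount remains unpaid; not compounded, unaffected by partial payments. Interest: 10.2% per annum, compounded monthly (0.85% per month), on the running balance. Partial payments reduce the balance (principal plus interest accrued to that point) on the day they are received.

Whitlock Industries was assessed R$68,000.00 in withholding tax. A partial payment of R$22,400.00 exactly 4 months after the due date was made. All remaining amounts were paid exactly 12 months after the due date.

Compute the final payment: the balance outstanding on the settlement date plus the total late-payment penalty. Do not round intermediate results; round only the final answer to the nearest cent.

R$63,540.33

Balance at month 4: R$68,000.0000 × (1 + 0.0085)^4 = R$70,341.6454…
After R$22,400.00 payment: R$70,341.6454… − R$22,400.00 = R$47,941.6454…
Balance at month 12: R$47,941.6454… × (1 + 0.0085)^8 = R$51,300.3296…
Penalty: 12 × 1.5% × R$68,000.00 = R$12,240.00
Final settlement = outstanding balance + penalty = R$51,300.3296… + R$12,240.00 = R$63,540.33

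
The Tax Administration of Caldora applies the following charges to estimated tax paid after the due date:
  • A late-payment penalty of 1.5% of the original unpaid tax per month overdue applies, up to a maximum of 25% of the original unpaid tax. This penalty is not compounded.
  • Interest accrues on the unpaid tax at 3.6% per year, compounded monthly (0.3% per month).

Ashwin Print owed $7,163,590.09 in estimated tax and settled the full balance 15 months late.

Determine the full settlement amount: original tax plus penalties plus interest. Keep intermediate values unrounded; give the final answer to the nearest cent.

Penalty: 15 × 1.5% × $7,163,590.09 = $1,611,807.77… (below the 25% cap of $1,790,897.52…)
Interest: $7,163,590.09 × ((1 + 0.003)^15 − 1) = $7,163,590.09 × 0.0459574… = $329,219.9487…
Total = $7,163,590.09 + $1,611,807.7703… + $329,219.9487… = $9,104,617.81

$9,104,617.81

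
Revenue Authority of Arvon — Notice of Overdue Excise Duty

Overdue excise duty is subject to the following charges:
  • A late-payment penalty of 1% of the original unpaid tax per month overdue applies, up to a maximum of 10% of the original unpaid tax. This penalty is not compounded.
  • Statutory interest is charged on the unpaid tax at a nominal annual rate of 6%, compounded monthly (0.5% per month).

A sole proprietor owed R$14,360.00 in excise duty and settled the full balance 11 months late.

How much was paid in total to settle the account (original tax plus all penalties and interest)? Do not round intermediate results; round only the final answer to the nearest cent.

R$16,605.84

Penalty (uncapped): 11 × 1% × R$14,360.00 = R$1,579.60; cap = 10% × R$14,360.00 = R$1,436.00 → penalty = R$1,436.00
Interest: R$14,360.00 × ((1 + 0.005)^11 − 1) = R$14,360.00 × 0.0563958… = R$809.8442…
Total = R$14,360.00 + R$1,436.0000 + R$809.8442… = R$16,605.84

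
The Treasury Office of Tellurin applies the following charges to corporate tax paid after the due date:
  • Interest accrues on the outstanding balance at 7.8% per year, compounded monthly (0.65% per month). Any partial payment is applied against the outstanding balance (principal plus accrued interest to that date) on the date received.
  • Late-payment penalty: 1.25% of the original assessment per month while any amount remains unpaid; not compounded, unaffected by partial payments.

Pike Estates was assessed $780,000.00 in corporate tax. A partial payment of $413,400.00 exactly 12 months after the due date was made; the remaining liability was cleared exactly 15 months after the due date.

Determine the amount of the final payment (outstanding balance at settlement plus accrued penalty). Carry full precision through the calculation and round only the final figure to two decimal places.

Balance at month 12: $780,000.0000 × (1 + 0.0065)^12 = $843,062.8521…
After $413,400.00 payment: $843,062.8521… − $413,400.00 = $429,662.8521…
Balance at month 15: $429,662.8521… × (1 + 0.0065)^3 = $438,095.8555…
Penalty: 15 × 1.25% × $780,000.00 = $146,250.00
Final settlement = outstanding balance + penalty = $438,095.8555… + $146,250.00 = $584,345.86

$584,345.86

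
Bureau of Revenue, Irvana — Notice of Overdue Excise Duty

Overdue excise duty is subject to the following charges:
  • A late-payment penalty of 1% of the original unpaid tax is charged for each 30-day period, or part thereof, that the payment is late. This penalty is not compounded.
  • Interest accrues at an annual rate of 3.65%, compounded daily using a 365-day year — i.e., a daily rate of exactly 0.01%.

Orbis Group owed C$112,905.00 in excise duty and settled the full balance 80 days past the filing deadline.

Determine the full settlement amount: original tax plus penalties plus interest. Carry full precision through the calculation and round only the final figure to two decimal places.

Penalty periods: ⌈80/30⌉ = 3; penalty = 3 × 1% × C$112,905.00 = C$3,387.15
Interest: C$112,905.00 × ((1 + 0.0001)^80 − 1) = C$112,905.00 × 0.00803168… = C$906.8171…
Total = C$112,905.00 + C$3,387.1500 + C$906.8171… = C$117,198.97

C$117,198.97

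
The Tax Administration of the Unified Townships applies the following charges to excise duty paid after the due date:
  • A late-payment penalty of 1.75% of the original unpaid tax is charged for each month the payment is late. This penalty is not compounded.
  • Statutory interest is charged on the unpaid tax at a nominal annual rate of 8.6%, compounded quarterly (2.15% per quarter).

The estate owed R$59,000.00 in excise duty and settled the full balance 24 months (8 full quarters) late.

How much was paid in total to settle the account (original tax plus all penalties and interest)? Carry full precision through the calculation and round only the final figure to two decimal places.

R$94,725.37

Late-payment penalty = 1.75% × R$59,000.00 × 24 mo = R$24,780.00
Interest: R$59,000.00 × ((1 + 0.0215)^8 − 1) = R$59,000.00 × 0.1855148… = R$10,945.3712…
Total = R$59,000.00 + R$24,780.0000 + R$10,945.3712… = R$94,725.37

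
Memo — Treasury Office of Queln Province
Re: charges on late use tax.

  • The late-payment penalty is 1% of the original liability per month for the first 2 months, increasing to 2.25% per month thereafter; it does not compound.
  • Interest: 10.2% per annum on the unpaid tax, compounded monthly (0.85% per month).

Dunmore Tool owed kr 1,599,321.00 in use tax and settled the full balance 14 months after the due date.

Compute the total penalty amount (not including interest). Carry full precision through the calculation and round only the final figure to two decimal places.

Penalty, months 1–2: 2 × 1% × kr 1,599,321.00 = kr 31,986.42
Penalty, months 3–14: 12 × 2.25% × kr 1,599,321.00 = kr 431,816.67
Total penalty = kr 31,986.42 + kr 431,816.67 = kr 463,803.09

kr 463,803.09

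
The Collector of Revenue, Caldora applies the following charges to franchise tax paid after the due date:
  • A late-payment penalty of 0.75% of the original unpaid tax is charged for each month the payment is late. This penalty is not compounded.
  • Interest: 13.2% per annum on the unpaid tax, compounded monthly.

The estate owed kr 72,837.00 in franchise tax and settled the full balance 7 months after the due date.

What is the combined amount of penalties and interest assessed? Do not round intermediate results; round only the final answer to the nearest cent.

kr 9,620.90

Late-payment penalty = 0.75% × kr 72,837.00 × 7 mo = kr 3,823.94…
Interest (13.2%/yr ÷ 12 = 1.1%/month): kr 72,837.00 × ((1 + 0.011)^7 − 1) = kr 5,796.9585…
Penalties + interest = kr 3,823.9425 + kr 5,796.9585… = kr 9,620.90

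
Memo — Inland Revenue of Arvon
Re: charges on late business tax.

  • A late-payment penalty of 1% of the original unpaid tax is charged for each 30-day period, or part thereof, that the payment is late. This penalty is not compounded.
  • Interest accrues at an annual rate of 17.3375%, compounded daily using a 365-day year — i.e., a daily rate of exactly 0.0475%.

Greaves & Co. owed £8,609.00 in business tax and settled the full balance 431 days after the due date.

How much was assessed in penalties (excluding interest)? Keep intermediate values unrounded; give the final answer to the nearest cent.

£1,291.35

Penalty periods: ⌈431/30⌉ = 15; penalty = 15 × 1% × £8,609.00 = £1,291.35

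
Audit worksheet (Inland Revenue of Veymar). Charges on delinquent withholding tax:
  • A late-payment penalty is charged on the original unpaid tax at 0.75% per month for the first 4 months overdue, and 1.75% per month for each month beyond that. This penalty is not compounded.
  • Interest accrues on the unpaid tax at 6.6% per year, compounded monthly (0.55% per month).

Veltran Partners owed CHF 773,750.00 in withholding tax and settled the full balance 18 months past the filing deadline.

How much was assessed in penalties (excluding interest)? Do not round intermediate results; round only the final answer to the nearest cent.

CHF 212,781.25

Penalty, months 1–4: 4 × 0.75% × CHF 773,750.00 = CHF 23,212.50
Penalty, months 5–18: 14 × 1.75% × CHF 773,750.00 = CHF 189,568.75
Total penalty = CHF 23,212.50 + CHF 189,568.75 = CHF 212,781.25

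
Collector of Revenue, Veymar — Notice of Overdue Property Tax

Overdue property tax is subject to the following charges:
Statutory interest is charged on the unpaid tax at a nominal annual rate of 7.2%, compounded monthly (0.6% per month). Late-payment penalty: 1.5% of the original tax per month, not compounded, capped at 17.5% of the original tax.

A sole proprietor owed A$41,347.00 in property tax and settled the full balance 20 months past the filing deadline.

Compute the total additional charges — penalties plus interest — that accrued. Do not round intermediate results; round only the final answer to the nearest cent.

A$12,490.62

Penalty (uncapped): 20 × 1.5% × A$41,347.00 = A$12,404.10; cap = 17.5% × A$41,347.00 = A$7,235.73… → penalty = A$7,235.73…
Interest: A$41,347.00 × ((1 + 0.006)^20 − 1) = A$41,347.00 × 0.1270926… = A$5,254.8994…
Penalties + interest = A$7,235.7250 + A$5,254.8994… = A$12,490.62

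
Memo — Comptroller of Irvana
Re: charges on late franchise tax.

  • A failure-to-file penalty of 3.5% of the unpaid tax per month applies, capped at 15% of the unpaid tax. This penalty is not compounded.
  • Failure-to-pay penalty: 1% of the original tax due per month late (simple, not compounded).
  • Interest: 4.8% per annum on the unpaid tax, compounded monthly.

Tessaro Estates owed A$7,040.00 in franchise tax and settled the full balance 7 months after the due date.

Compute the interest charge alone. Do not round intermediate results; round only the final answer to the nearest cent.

Interest (4.8%/yr ÷ 12 = 0.4%/month): A$7,040.00 × ((1 + 0.004)^7 − 1) = A$199.5013…

A$199.50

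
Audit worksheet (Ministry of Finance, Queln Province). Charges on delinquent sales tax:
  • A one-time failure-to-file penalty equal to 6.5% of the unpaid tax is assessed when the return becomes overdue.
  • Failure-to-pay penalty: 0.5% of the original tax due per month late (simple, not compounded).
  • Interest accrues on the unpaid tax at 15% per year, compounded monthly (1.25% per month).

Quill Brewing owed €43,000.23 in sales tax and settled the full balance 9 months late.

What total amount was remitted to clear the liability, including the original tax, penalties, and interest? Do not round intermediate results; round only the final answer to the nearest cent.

€52,816.85

Failure-to-file penalty: 6.5% × €43,000.23 = €2,795.01…
Failure-to-pay penalty = 0.5% × €43,000.23 × 9 mo = €1,935.01…
Interest: €43,000.23 × ((1 + 0.0125)^9 − 1) = €43,000.23 × 0.1182922… = €5,086.5908…
Total = €43,000.23 + €4,730.0253 + €5,086.5908… = €52,816.85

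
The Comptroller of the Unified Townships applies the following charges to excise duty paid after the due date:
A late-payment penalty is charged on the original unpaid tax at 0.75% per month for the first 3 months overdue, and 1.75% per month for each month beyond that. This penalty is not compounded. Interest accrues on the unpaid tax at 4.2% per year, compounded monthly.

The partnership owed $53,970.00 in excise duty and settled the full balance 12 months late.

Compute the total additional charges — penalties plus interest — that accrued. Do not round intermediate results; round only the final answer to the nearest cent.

Penalty, months 1–3: 3 × 0.75% × $53,970.00 = $1,214.33…
Penalty, months 4–12: 9 × 1.75% × $53,970.00 = $8,500.28…
Interest (4.2%/yr ÷ 12 = 0.35%/month): $53,970.00 × ((1 + 0.0035)^12 − 1) = $2,310.8878…
Penalties + interest = $9,714.6000 + $2,310.8878… = $12,025.49

$12,025.49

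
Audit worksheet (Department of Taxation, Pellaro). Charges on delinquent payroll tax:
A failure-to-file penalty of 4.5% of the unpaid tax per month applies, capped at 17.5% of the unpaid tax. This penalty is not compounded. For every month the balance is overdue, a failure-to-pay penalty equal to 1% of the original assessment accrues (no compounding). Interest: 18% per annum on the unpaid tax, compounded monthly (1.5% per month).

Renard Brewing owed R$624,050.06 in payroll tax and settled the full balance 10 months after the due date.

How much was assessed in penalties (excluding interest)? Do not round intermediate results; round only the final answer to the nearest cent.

R$171,613.77

Failure-to-file: 10 × 4.5% × R$624,050.06 = R$280,822.53…, capped at 17.5% × R$624,050.06 = R$109,208.76…
Failure-to-pay penalty: 10 × 1% × R$624,050.06 = R$62,405.01…
Total penalty = R$109,208.76… + R$62,405.01… = R$171,613.77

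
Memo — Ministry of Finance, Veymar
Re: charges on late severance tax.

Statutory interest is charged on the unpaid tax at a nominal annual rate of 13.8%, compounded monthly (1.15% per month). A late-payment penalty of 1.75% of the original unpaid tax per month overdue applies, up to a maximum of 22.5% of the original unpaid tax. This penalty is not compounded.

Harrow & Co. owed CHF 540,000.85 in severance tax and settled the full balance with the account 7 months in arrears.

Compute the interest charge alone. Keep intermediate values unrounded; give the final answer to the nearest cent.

Interest: CHF 540,000.85 × ((1 + 0.0115)^7 − 1) = CHF 540,000.85 × 0.0833311… = CHF 44,998.8632…

CHF 44,998.86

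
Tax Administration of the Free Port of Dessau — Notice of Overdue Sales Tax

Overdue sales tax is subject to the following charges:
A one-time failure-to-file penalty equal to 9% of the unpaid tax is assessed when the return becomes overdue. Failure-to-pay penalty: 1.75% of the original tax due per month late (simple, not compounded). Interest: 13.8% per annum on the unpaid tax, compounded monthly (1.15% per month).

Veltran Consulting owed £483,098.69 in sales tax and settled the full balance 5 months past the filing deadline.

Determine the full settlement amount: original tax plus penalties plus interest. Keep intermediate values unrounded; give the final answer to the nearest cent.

£597,273.17

Failure-to-file penalty: 9% × £483,098.69 = £43,478.88…
Failure-to-pay penalty = 1.75% × £483,098.69 × 5 mo = £42,271.14…
Interest: £483,098.69 × ((1 + 0.0115)^5 − 1) = £483,098.69 × 0.0588378… = £28,424.4624…
Total = £483,098.69 + £85,750.0175… + £28,424.4624… = £597,273.17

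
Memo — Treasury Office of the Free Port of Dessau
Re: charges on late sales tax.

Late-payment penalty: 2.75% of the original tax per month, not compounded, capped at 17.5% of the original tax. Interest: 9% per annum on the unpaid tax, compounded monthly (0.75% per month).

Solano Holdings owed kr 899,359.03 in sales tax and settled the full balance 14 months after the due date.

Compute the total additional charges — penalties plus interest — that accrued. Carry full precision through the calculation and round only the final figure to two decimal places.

kr 256,565.12

Penalty (uncapped): 14 × 2.75% × kr 899,359.03 = kr 346,253.23…; cap = 17.5% × kr 899,359.03 = kr 157,387.83… → penalty = kr 157,387.83…
Interest: kr 899,359.03 × ((1 + 0.0075)^14 − 1) = kr 899,359.03 × 0.1102755… = kr 99,177.2917…
Penalties + interest = kr 157,387.8303… + kr 99,177.2917… = kr 256,565.12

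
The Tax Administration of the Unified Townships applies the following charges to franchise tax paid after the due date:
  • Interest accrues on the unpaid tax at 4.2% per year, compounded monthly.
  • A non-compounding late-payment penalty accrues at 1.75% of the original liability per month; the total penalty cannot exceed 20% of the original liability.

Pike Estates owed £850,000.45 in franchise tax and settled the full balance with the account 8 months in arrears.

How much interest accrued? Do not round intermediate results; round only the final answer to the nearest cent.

Interest (4.2%/yr ÷ 12 = 0.35%/month): £850,000.45 × ((1 + 0.0035)^8 − 1) = £24,093.6126…

£24,093.61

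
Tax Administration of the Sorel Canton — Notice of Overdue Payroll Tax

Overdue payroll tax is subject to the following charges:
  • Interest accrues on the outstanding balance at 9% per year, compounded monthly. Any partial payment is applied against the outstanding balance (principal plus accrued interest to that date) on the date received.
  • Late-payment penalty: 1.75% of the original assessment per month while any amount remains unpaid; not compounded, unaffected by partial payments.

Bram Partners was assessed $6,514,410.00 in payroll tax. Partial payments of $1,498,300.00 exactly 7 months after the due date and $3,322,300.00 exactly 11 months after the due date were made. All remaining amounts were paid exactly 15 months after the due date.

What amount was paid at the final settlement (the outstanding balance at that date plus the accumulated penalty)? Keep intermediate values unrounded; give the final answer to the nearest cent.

$3,983,379.10

Monthly rate = 9% ÷ 12 = 0.75%
Balance at month 7: $6,514,410.0000 × (1 + 0.0075)^7 = $6,864,208.5858…
After $1,498,300.00 payment: $6,864,208.5858… − $1,498,300.00 = $5,365,908.5858…
Balance at month 11: $5,365,908.5858… × (1 + 0.0075)^4 = $5,528,705.9095…
After $3,322,300.00 payment: $5,528,705.9095… − $3,322,300.00 = $2,206,405.9095…
Balance at month 15: $2,206,405.9095… × (1 + 0.0075)^4 = $2,273,346.4791…
Penalty: 15 × 1.75% × $6,514,410.00 = $1,710,032.63…
Final settlement = outstanding balance + penalty = $2,273,346.4791… + $1,710,032.63… = $3,983,379.10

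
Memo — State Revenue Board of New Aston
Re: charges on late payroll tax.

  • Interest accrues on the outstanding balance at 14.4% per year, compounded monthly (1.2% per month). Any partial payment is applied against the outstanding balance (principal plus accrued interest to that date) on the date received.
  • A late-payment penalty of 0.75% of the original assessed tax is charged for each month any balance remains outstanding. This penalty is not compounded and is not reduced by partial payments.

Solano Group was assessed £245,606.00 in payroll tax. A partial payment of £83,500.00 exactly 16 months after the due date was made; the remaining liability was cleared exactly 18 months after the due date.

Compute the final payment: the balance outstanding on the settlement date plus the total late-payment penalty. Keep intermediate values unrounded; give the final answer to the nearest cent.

£252,071.31

Balance at month 16: £245,606.0000 × (1 + 0.012)^16 = £297,253.6337…
After £83,500.00 payment: £297,253.6337… − £83,500.00 = £213,753.6337…
Balance at month 18: £213,753.6337… × (1 + 0.012)^2 = £218,914.5014…
Penalty: 18 × 0.75% × £245,606.00 = £33,156.81
Final settlement = outstanding balance + penalty = £218,914.5014… + £33,156.81 = £252,071.31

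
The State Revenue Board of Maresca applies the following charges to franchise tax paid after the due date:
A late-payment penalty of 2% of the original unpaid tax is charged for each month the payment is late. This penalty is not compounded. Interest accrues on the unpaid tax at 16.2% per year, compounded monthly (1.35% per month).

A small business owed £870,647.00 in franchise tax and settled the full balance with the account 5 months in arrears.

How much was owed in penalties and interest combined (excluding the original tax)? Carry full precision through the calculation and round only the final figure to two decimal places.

£147,441.69

Late-payment penalty = 2% × £870,647.00 × 5 mo = £87,064.70
Interest: £870,647.00 × ((1 + 0.0135)^5 − 1) = £870,647.00 × 0.0693473… = £60,376.9928…
Penalties + interest = £87,064.7000 + £60,376.9928… = £147,441.69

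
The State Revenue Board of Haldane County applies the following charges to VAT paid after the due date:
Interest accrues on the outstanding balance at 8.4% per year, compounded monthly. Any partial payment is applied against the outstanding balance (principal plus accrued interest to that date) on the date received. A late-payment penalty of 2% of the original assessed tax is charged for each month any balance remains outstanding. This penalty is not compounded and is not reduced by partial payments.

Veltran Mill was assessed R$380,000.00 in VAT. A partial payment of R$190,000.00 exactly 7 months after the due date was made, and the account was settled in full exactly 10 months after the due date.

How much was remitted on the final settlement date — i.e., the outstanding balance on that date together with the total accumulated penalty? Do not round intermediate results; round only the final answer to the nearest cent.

Monthly rate = 8.4% ÷ 12 = 0.7%
Balance at month 7: R$380,000.0000 × (1 + 0.007)^7 = R$399,015.6140…
After R$190,000.00 payment: R$399,015.6140… − R$190,000.00 = R$209,015.6140…
Balance at month 10: R$209,015.6140… × (1 + 0.007)^3 = R$213,435.7388…
Penalty: 10 × 2% × R$380,000.00 = R$76,000.00
Final settlement = outstanding balance + penalty = R$213,435.7388… + R$76,000.00 = R$289,435.74

R$289,435.74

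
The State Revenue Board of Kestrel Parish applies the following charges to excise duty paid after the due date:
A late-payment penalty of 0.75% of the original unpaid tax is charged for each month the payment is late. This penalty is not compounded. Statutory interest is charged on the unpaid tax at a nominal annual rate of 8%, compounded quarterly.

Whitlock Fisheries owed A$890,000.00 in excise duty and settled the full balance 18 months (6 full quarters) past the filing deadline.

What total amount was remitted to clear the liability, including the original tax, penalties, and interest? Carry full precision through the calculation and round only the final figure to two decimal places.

Late-payment penalty: 18 × 0.75% × A$890,000.00 = A$120,150.00
Interest (8%/yr ÷ 4 = 2%/quarter): A$890,000.00 × ((1 + 0.02)^6 − 1) = A$112,284.5531…
Total = A$890,000.00 + A$120,150.0000 + A$112,284.5531… = A$1,122,434.55

A$1,122,434.55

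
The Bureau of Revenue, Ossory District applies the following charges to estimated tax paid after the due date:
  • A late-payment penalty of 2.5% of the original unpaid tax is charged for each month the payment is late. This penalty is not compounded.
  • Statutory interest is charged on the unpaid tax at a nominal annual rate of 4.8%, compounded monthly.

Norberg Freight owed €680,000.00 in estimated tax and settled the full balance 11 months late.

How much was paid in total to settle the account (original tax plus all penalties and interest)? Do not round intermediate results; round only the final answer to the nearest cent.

Late-payment penalty = 2.5% × €680,000.00 × 11 mo = €187,000.00
Interest (4.8%/yr ÷ 12 = 0.4%/month): €680,000.00 × ((1 + 0.004)^11 − 1) = €30,525.6386…
Total = €680,000.00 + €187,000.0000 + €30,525.6386… = €897,525.64

€897,525.64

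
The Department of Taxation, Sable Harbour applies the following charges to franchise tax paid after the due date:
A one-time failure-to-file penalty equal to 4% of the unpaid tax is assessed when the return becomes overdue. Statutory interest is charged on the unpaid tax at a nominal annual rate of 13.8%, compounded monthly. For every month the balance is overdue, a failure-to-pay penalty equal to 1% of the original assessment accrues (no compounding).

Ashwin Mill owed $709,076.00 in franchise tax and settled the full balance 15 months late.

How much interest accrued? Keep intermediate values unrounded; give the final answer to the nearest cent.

Interest (13.8%/yr ÷ 12 = 1.15%/month): $709,076.00 × ((1 + 0.0115)^15 − 1) = $132,670.0609…

$132,670.06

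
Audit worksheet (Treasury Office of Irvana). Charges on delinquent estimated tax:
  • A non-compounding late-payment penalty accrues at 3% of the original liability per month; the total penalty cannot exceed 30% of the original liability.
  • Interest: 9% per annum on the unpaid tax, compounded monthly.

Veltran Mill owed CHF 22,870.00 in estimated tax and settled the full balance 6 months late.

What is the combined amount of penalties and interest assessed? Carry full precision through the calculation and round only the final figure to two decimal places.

Penalty: 6 × 3% × CHF 22,870.00 = CHF 4,116.60 (below the 30% cap of CHF 6,861.00)
Interest (9%/yr ÷ 12 = 0.75%/month): CHF 22,870.00 × ((1 + 0.0075)^6 − 1) = CHF 1,048.6406…
Penalties + interest = CHF 4,116.6000 + CHF 1,048.6406… = CHF 5,165.24

CHF 5,165.24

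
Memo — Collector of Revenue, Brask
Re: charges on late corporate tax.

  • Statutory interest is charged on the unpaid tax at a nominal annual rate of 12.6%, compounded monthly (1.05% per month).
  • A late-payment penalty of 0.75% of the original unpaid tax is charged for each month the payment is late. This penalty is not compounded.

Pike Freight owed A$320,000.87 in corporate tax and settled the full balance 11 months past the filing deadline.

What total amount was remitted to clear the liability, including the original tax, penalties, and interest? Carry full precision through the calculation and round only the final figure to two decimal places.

A$385,363.87

Late-payment penalty = 0.75% × A$320,000.87 × 11 mo = A$26,400.07…
Interest: A$320,000.87 × ((1 + 0.0105)^11 − 1) = A$320,000.87 × 0.1217588… = A$38,962.9312…
Total = A$320,000.87 + A$26,400.0718… + A$38,962.9312… = A$385,363.87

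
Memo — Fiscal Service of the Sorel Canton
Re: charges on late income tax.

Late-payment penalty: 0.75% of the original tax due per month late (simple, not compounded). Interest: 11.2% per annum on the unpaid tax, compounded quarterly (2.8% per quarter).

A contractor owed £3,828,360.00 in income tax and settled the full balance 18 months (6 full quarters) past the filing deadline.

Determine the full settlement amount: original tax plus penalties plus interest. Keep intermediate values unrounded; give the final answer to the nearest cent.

Late-payment penalty: 18 × 0.75% × £3,828,360.00 = £516,828.60
Interest: £3,828,360.00 × ((1 + 0.028)^6 − 1) = £3,828,360.00 × 0.1802084… = £689,902.4908…
Total = £3,828,360.00 + £516,828.6000 + £689,902.4908… = £5,035,091.09

£5,035,091.09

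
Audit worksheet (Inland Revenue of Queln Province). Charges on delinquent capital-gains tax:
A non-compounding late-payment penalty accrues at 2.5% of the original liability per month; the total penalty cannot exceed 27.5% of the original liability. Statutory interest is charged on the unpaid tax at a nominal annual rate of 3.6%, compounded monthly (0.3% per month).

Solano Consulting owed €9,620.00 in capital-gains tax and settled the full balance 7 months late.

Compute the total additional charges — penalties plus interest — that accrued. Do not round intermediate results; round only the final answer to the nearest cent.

€1,887.35

Penalty: 7 × 2.5% × €9,620.00 = €1,683.50 (below the 27.5% cap of €2,645.50)
Interest: €9,620.00 × ((1 + 0.003)^7 − 1) = €9,620.00 × 0.0211899… = €203.8473…
Penalties + interest = €1,683.5000 + €203.8473… = €1,887.35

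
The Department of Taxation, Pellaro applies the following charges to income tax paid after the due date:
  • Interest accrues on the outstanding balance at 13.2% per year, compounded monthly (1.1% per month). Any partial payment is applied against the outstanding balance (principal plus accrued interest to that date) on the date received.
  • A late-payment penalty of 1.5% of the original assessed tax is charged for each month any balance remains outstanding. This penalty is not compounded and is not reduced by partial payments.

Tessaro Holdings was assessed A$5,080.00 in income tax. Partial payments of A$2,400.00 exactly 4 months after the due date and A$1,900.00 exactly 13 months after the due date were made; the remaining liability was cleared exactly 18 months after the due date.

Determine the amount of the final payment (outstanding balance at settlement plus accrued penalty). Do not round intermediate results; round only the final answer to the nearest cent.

A$2,753.19

Balance at month 4: A$5,080.0000 × (1 + 0.011)^4 = A$5,307.2352…
After A$2,400.00 payment: A$5,307.2352… − A$2,400.00 = A$2,907.2352…
Balance at month 13: A$2,907.2352… × (1 + 0.011)^9 = A$3,208.0459…
After A$1,900.00 payment: A$3,208.0459… − A$1,900.00 = A$1,308.0459…
Balance at month 18: A$1,308.0459… × (1 + 0.011)^5 = A$1,381.5886…
Penalty: 18 × 1.5% × A$5,080.00 = A$1,371.60
Final settlement = outstanding balance + penalty = A$1,381.5886… + A$1,371.60 = A$2,753.19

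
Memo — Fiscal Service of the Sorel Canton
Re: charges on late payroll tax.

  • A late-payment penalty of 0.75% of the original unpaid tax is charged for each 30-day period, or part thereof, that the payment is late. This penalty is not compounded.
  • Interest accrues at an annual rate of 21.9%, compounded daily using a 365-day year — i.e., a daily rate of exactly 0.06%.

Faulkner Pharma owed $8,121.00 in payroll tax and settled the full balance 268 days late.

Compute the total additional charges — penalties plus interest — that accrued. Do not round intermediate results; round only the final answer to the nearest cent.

$1,964.42

Penalty periods: ⌈268/30⌉ = 9; penalty = 9 × 0.75% × $8,121.00 = $548.17…
Interest: $8,121.00 × ((1 + 0.0006)^268 − 1) = $8,121.00 × 0.17439342… = $1,416.2490…
Penalties + interest = $548.1675 + $1,416.2490… = $1,964.42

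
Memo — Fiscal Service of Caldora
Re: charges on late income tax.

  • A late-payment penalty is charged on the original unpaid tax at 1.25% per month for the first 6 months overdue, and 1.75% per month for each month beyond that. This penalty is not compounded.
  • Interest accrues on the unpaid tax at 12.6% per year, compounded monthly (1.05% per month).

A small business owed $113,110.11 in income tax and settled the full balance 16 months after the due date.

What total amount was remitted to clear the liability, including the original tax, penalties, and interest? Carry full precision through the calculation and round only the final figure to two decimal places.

$161,962.48

Penalty, months 1–6: 6 × 1.25% × $113,110.11 = $8,483.26…
Penalty, months 7–16: 10 × 1.75% × $113,110.11 = $19,794.27…
Interest: $113,110.11 × ((1 + 0.0105)^16 − 1) = $113,110.11 × 0.1819010… = $20,574.8377…
Total = $113,110.11 + $28,277.5275 + $20,574.8377… = $161,962.48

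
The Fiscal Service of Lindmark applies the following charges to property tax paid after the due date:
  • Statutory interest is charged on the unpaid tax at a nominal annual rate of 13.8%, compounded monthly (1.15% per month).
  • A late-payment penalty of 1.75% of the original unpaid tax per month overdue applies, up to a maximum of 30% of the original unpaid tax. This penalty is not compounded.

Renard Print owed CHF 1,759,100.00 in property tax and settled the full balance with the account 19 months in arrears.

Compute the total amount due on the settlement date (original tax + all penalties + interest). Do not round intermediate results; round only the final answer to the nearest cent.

Penalty (uncapped): 19 × 1.75% × CHF 1,759,100.00 = CHF 584,900.75; cap = 30% × CHF 1,759,100.00 = CHF 527,730.00 → penalty = CHF 527,730.00
Interest: CHF 1,759,100.00 × ((1 + 0.0115)^19 − 1) = CHF 1,759,100.00 × 0.2426587… = CHF 426,860.8704…
Total = CHF 1,759,100.00 + CHF 527,730.0000 + CHF 426,860.8704… = CHF 2,713,690.87

CHF 2,713,690.87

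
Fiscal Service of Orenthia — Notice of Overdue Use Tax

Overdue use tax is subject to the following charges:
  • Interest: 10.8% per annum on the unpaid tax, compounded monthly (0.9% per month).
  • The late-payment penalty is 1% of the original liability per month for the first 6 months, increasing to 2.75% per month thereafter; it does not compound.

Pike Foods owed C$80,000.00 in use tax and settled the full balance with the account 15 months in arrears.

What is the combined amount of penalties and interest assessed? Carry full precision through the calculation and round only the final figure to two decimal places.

Penalty, months 1–6: 6 × 1% × C$80,000.00 = C$4,800.00
Penalty, months 7–15: 9 × 2.75% × C$80,000.00 = C$19,800.00
Interest: C$80,000.00 × ((1 + 0.009)^15 − 1) = C$80,000.00 × 0.1438458… = C$11,507.6665…
Penalties + interest = C$24,600.0000 + C$11,507.6665… = C$36,107.67

C$36,107.67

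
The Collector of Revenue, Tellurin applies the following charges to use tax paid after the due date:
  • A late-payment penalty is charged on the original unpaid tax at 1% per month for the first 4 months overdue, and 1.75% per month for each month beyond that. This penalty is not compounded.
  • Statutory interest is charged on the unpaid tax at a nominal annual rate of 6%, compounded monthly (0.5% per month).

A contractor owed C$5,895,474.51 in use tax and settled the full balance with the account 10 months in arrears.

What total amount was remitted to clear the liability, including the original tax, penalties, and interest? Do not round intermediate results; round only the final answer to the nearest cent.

C$7,051,813.66

Penalty, months 1–4: 4 × 1% × C$5,895,474.51 = C$235,818.98…
Penalty, months 5–10: 6 × 1.75% × C$5,895,474.51 = C$619,024.82…
Interest: C$5,895,474.51 × ((1 + 0.005)^10 − 1) = C$5,895,474.51 × 0.0511401… = C$301,495.3449…
Total = C$5,895,474.51 + C$854,843.8040… + C$301,495.3449… = C$7,051,813.66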